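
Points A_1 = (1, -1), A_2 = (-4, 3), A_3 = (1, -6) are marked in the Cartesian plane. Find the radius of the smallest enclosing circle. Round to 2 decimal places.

5.15

Side lengths²: A_1A_2² = 41, A_1A_3² = 25, A_2A_3² = 106.
Since A_2A_3² = 106 ≥ 41 + 25 = 66, the angle opposite A_2A_3 is not acute, so the smallest enclosing circle has A_2A_3 as diameter.
Centre = midpoint of A_2A_3 = (-1.5, -1.5), r² = 106/4 = 26.5.
r = √(26.5) ≈ 5.15.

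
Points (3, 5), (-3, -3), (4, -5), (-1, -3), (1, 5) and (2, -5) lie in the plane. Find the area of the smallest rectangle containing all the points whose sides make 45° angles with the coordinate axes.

91

In coordinates u = x + y, v = x − y the rectangle is axis-aligned; the map (x,y)→(u,v) scales areas by 2.
u-values: 8, -6, -1, -4, 6, -3; range = 8 − (-6) = 14.
v-values: -2, 0, 9, 2, -4, 7; range = 9 − (-4) = 13.
Area = (14 × 13) / 2 = 91.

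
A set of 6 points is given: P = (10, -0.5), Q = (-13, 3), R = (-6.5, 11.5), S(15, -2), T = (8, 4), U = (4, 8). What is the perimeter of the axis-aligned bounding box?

Width = max x − min x = 15 − (-13) = 28.
Height = max y − min y = 11.5 − (-2) = 13.5.
Perimeter = 2(28 + 13.5) = 83.

83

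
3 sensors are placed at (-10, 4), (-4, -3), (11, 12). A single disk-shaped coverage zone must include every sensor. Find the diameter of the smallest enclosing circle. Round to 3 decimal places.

22.539

Call the three points A, B, C in the order given.
Side lengths²: AB² = 85, AC² = 505, BC² = 450.
Since AC² = 505 < 450 + 85 = 535, the triangle is acute, so the smallest enclosing circle is the circumcircle.
Circumcentre = (21/26, 187/26), r² = 42925/338.
Diameter = 2r = 2√(42925/338) ≈ 22.539.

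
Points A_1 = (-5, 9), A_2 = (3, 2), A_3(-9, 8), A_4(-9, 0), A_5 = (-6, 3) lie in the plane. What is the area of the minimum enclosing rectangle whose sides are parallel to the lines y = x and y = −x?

126

In coordinates u = x + y, v = x − y the rectangle is axis-aligned; the map (x,y)→(u,v) scales areas by 2.
u-values: 4, 5, -1, -9, -3; range = 5 − (-9) = 14.
v-values: -14, 1, -17, -9, -9; range = 1 − (-17) = 18.
Area = (14 × 18) / 2 = 126.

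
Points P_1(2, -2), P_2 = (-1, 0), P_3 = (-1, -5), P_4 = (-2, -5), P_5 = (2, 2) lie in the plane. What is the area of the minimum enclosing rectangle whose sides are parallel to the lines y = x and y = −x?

In coordinates u = x + y, v = x − y the rectangle is axis-aligned; the map (x,y)→(u,v) scales areas by 2.
u-values: 0, -1, -6, -7, 4; range = 4 − (-7) = 11.
v-values: 4, -1, 4, 3, 0; range = 4 − (-1) = 5.
Area = (11 × 5) / 2 = 27.5.

27.5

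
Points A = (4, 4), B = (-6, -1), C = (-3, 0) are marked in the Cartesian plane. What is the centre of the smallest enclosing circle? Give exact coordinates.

Side lengths²: AB² = 125, AC² = 65, BC² = 10.
Since AB² = 125 ≥ 65 + 10 = 75, the angle opposite AB is not acute, so the smallest enclosing circle has AB as diameter.
Centre = midpoint of AB = (-1, 1.5), r² = 125/4 = 31.25.
Centre = (-1, 1.5).

(-1, 1.5)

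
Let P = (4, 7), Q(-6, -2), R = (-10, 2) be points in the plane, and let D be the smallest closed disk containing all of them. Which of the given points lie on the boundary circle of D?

Side lengths²: PQ² = 181, PR² = 221, QR² = 32.
Since PR² = 221 ≥ 181 + 32 = 213, the angle opposite PR is not acute, so the smallest enclosing circle has PR as diameter.
Centre = midpoint of PR = (-3, 4.5), r² = 221/4 = 55.25.
The points at distance exactly r from the centre are P, R — 2 points.

P, R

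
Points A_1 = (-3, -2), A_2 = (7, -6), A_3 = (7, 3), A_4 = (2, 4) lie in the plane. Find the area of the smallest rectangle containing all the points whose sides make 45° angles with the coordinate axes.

112.5

In coordinates u = x + y, v = x − y the rectangle is axis-aligned; the map (x,y)→(u,v) scales areas by 2.
u-values: -5, 1, 10, 6; range = 10 − (-5) = 15.
v-values: -1, 13, 4, -2; range = 13 − (-2) = 15.
Area = (15 × 15) / 2 = 112.5.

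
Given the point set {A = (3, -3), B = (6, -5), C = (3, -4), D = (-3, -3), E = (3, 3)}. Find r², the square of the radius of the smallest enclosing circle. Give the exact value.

6205/242

By Welzl's lemma the MEC is supported by two points (diametrically opposite) or three points (on a circumcircle).
The minimum enclosing circle is determined by three boundary points: B, D, E.
Their circumcentre is (43/22, -43/22) with r² = 6205/242.
The farthest remaining point C is at distance² 1277/242 ≤ 6205/242.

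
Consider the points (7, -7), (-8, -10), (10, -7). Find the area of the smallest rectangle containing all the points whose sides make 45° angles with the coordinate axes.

In coordinates u = x + y, v = x − y the rectangle is axis-aligned; the map (x,y)→(u,v) scales areas by 2.
u-values: 0, -18, 3; range = 3 − (-18) = 21.
v-values: 14, 2, 17; range = 17 − 2 = 15.
Area = (21 × 15) / 2 = 157.5.

157.5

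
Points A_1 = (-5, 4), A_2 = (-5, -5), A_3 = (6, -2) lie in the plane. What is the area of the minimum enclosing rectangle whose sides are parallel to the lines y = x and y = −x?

119

In coordinates u = x + y, v = x − y the rectangle is axis-aligned; the map (x,y)→(u,v) scales areas by 2.
u-values: -1, -10, 4; range = 4 − (-10) = 14.
v-values: -9, 0, 8; range = 8 − (-9) = 17.
Area = (14 × 17) / 2 = 119.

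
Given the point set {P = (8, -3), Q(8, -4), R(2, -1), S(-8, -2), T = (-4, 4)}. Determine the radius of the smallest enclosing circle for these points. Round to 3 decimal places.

By Welzl's lemma the MEC is supported by two points (diametrically opposite) or three points (on a circumcircle).
The farthest pair is Q–S with squared distance 260. The circle on this segment as diameter has centre (0, -3) and r² = 260/4 = 65.
Check P: distance² to centre = 64 ≤ 65, so it lies inside.
All remaining points lie in this disk, and no smaller disk contains both endpoints, so this is the minimum enclosing circle.
r = √65 ≈ 8.062.

8.062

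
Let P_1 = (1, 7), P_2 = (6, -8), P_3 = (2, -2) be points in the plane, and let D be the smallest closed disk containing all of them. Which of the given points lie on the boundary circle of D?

Side lengths²: P_1P_2² = 250, P_1P_3² = 82, P_2P_3² = 52.
Since P_1P_2² = 250 ≥ 82 + 52 = 134, the angle opposite P_1P_2 is not acute, so the smallest enclosing circle has P_1P_2 as diameter.
Centre = midpoint of P_1P_2 = (3.5, -0.5), r² = 250/4 = 62.5.
The points at distance exactly r from the centre are P_1, P_2 — 2 points.

P_1, P_2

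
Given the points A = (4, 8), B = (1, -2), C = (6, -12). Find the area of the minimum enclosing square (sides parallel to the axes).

The bounding box has width 5 and height 20.
An axis-aligned square enclosing the set must have side ≥ max(width, height).
So the minimum side is max(5, 20) = 20.
Area = 20² = 400.

400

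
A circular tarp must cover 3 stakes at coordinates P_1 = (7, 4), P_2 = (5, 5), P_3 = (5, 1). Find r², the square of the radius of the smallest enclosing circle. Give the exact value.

4.0625

Side lengths²: P_1P_2² = 5, P_1P_3² = 13, P_2P_3² = 16.
Since P_2P_3² = 16 < 13 + 5 = 18, the triangle is acute, so the smallest enclosing circle is the circumcircle.
Circumcentre = (5.25, 3), r² = 4.0625.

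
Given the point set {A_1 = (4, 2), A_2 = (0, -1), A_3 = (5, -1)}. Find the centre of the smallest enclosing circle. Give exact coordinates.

(2.5, -1/6)

Side lengths²: A_1A_2² = 25, A_1A_3² = 10, A_2A_3² = 25.
Since A_2A_3² = 25 < 25 + 10 = 35, the triangle is acute, so the smallest enclosing circle is the circumcircle.
Circumcentre = (2.5, -1/6), r² = 125/18.
Centre = (2.5, -1/6).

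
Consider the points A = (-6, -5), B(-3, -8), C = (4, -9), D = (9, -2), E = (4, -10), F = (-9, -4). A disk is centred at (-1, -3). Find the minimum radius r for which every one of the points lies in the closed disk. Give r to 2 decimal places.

The required radius is the distance from (-1, -3) to the farthest point.
Squared distances: 29, 29, 61, 101, 74, 65.
Maximum is 101, attained at D.
r = √101 ≈ 10.05.

10.05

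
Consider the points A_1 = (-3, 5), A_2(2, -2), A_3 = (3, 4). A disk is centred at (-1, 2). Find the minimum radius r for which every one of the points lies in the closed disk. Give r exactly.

5

The required radius is the distance from (-1, 2) to the farthest point.
Squared distances: 13, 25, 20.
Maximum is 25, attained at A_2.
r = √25 = 5.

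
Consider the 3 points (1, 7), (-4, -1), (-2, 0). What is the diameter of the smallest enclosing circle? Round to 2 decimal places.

Call the three points A, B, C in the order given.
Side lengths²: AB² = 89, AC² = 58, BC² = 5.
Since AB² = 89 ≥ 58 + 5 = 63, the angle opposite AB is not acute, so the smallest enclosing circle has AB as diameter.
Centre = midpoint of AB = (-1.5, 3), r² = 89/4 = 22.25.
Diameter = 2r = 2√(22.25) ≈ 9.43.

9.43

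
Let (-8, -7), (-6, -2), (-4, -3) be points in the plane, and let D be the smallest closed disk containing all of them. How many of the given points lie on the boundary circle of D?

3

Call the three points A, B, C in the order given.
Side lengths²: AB² = 29, AC² = 32, BC² = 5.
Since AC² = 32 < 29 + 5 = 34, the triangle is acute, so the smallest enclosing circle is the circumcircle.
Circumcentre = (-37/6, -29/6), r² = 145/18.
The points at distance exactly r from the centre are (-8, -7), (-6, -2), (-4, -3) — 3 points.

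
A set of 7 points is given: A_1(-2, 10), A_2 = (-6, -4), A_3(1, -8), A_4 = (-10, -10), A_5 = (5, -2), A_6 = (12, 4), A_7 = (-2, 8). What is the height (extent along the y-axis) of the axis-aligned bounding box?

max y = 10, min y = -10, so height = 20.

20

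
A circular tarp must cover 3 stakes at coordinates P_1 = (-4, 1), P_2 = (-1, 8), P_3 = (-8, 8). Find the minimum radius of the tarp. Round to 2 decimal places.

Side lengths²: P_1P_2² = 58, P_1P_3² = 65, P_2P_3² = 49.
Since P_1P_3² = 65 < 58 + 49 = 107, the triangle is acute, so the smallest enclosing circle is the circumcircle.
Circumcentre = (-4.5, 75/14), r² = 1885/98.
r = √(1885/98) ≈ 4.39.

4.39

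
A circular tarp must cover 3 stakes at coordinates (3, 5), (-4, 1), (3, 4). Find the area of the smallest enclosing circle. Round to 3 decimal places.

51.051

Call the three points A, B, C in the order given.
Side lengths²: AB² = 65, AC² = 1, BC² = 58.
Since AB² = 65 ≥ 58 + 1 = 59, the angle opposite AB is not acute, so the smallest enclosing circle has AB as diameter.
Centre = midpoint of AB = (-0.5, 3), r² = 65/4 = 16.25.
Area = π·r² = π·16.25 ≈ 51.051.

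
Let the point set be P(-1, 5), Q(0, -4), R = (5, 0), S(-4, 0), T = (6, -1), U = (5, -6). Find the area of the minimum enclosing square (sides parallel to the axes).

The bounding box has width 10 and height 11.
An axis-aligned square enclosing the set must have side ≥ max(width, height).
So the minimum side is max(10, 11) = 11.
Area = 11² = 121.

121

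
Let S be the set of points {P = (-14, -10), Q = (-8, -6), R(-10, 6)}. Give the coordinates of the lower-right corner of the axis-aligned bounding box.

x-range [-14, -8], y-range [-10, 6].
The lower-right corner is (-8, -10).

(-8, -10)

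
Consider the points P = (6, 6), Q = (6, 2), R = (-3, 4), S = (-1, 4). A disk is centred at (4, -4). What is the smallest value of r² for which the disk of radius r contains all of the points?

The required radius is the distance from (4, -4) to the farthest point.
Squared distances: 104, 40, 113, 89.
Maximum is 113, attained at R.

113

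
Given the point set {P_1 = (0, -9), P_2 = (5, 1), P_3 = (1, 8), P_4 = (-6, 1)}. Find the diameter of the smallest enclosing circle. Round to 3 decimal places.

The farthest pair is P_1–P_3 with squared distance 290. The circle on this segment as diameter has centre (0.5, -0.5) and r² = 290/4 = 72.5.
Check P_2: distance² to centre = 22.5 ≤ 72.5, so it lies inside.
All remaining points lie in this disk, and no smaller disk contains both endpoints, so this is the minimum enclosing circle.
Diameter = 2r = 2√(72.5) ≈ 17.029.

17.029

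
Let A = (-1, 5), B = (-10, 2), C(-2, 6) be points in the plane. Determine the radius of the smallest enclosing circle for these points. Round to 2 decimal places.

4.74

Side lengths²: AB² = 90, AC² = 2, BC² = 80.
Since AB² = 90 ≥ 80 + 2 = 82, the angle opposite AB is not acute, so the smallest enclosing circle has AB as diameter.
Centre = midpoint of AB = (-5.5, 3.5), r² = 90/4 = 22.5.
r = √(22.5) ≈ 4.74.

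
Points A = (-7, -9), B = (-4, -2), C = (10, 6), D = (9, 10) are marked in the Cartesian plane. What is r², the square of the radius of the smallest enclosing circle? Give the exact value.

154.25

By Welzl's lemma the MEC is supported by two points (diametrically opposite) or three points (on a circumcircle).
The farthest pair is A–D with squared distance 617. The circle on this segment as diameter has centre (1, 0.5) and r² = 617/4 = 154.25.
Check B: distance² to centre = 31.25 ≤ 154.25, so it lies inside.
All remaining points lie in this disk, and no smaller disk contains both endpoints, so this is the minimum enclosing circle.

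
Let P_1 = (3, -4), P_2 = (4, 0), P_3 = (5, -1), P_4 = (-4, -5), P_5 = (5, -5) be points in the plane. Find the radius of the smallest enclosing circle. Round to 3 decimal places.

The farthest pair is P_3–P_4 with squared distance 97. The circle on this segment as diameter has centre (0.5, -3) and r² = 97/4 = 24.25.
Check P_1: distance² to centre = 7.25 ≤ 24.25, so it lies inside.
All remaining points lie in this disk, and no smaller disk contains both endpoints, so this is the minimum enclosing circle.
r = √(24.25) ≈ 4.924.

4.924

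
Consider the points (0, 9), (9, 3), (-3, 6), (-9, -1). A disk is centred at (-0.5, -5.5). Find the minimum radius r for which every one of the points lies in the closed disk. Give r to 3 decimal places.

The required radius is the distance from (-0.5, -5.5) to the farthest point.
Squared distances: 210.5, 162.5, 138.5, 92.5.
Maximum is 210.5, attained at (0, 9).
r = √(210.5) ≈ 14.509.

14.509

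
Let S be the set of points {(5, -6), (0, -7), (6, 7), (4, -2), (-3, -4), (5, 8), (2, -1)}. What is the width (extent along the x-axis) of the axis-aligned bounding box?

9

max x = 6, min x = -3, so width = 9.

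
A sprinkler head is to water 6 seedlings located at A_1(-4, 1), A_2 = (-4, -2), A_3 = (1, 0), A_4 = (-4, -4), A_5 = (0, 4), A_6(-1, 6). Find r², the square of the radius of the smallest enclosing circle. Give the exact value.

27.25

The minimum enclosing circle of a finite set is fixed by two of the points (as a diameter) or three (as a circumcircle).
The farthest pair is A_4–A_6 with squared distance 109. The circle on this segment as diameter has centre (-2.5, 1) and r² = 109/4 = 27.25.
Check A_1: distance² to centre = 2.25 ≤ 27.25, so it lies inside.
All remaining points lie in this disk, and no smaller disk contains both endpoints, so this is the minimum enclosing circle.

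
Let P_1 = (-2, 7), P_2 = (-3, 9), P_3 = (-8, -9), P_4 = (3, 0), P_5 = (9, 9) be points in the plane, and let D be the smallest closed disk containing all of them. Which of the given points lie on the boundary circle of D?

The farthest pair is P_3–P_5 with squared distance 613. The circle on this segment as diameter has centre (0.5, 0) and r² = 613/4 = 153.25.
Check P_1: distance² to centre = 55.25 ≤ 153.25, so it lies inside.
All remaining points lie in this disk, and no smaller disk contains both endpoints, so this is the minimum enclosing circle.
The points at distance exactly r from the centre are P_3, P_5 — 2 points.

P_3, P_5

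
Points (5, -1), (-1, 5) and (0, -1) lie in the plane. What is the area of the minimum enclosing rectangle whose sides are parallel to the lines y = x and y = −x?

In coordinates u = x + y, v = x − y the rectangle is axis-aligned; the map (x,y)→(u,v) scales areas by 2.
u-values: 4, 4, -1; range = 4 − (-1) = 5.
v-values: 6, -6, 1; range = 6 − (-6) = 12.
Area = (5 × 12) / 2 = 30.

30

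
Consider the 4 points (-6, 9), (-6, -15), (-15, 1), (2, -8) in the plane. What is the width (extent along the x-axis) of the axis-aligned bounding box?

max x = 2, min x = -15, so width = 17.

17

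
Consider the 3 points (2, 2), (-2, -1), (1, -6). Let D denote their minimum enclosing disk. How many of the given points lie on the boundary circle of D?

Call the three points A, B, C in the order given.
Side lengths²: AB² = 25, AC² = 65, BC² = 34.
Since AC² = 65 ≥ 34 + 25 = 59, the angle opposite AC is not acute, so the smallest enclosing circle has AC as diameter.
Centre = midpoint of AC = (1.5, -2), r² = 65/4 = 16.25.
The points at distance exactly r from the centre are (2, 2), (1, -6) — 2 points.

2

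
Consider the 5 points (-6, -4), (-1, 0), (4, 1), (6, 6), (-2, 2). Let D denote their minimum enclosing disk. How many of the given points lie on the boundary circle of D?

By Welzl's lemma the MEC is supported by two points (diametrically opposite) or three points (on a circumcircle).
The farthest pair is (-6, -4)–(6, 6) with squared distance 244. The circle on this segment as diameter has centre (0, 1) and r² = 244/4 = 61.
Check (-1, 0): distance² to centre = 2 ≤ 61, so it lies inside.
All remaining points lie in this disk, and no smaller disk contains both endpoints, so this is the minimum enclosing circle.
The points at distance exactly r from the centre are (-6, -4), (6, 6) — 2 points.

2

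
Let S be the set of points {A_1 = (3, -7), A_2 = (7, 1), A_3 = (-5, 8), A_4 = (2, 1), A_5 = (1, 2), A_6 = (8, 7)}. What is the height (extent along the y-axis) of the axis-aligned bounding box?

max y = 8, min y = -7, so height = 15.

15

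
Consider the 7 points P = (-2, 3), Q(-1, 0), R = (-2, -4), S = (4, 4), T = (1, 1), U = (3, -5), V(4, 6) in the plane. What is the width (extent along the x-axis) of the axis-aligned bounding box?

6

max x = 4, min x = -2, so width = 6.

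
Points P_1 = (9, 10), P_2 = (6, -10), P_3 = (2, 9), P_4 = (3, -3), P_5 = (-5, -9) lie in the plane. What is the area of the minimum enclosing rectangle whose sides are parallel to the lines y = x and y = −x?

In coordinates u = x + y, v = x − y the rectangle is axis-aligned; the map (x,y)→(u,v) scales areas by 2.
u-values: 19, -4, 11, 0, -14; range = 19 − (-14) = 33.
v-values: -1, 16, -7, 6, 4; range = 16 − (-7) = 23.
Area = (33 × 23) / 2 = 379.5.

379.5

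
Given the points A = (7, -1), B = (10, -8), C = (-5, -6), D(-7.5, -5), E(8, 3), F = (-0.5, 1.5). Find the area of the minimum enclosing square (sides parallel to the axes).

306.25

The bounding box has width 17.5 and height 11.
An axis-aligned square enclosing the set must have side ≥ max(width, height).
So the minimum side is max(17.5, 11) = 17.5.
Area = 17.5² = 306.25.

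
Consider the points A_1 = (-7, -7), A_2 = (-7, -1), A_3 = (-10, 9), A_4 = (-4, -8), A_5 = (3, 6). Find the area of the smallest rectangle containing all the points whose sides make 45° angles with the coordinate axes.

In coordinates u = x + y, v = x − y the rectangle is axis-aligned; the map (x,y)→(u,v) scales areas by 2.
u-values: -14, -8, -1, -12, 9; range = 9 − (-14) = 23.
v-values: 0, -6, -19, 4, -3; range = 4 − (-19) = 23.
Area = (23 × 23) / 2 = 264.5.

264.5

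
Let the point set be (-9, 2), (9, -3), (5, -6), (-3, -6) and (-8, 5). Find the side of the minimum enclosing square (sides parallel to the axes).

18

The bounding box has width 18 and height 11.
An axis-aligned square enclosing the set must have side ≥ max(width, height).
So the minimum side is max(18, 11) = 18.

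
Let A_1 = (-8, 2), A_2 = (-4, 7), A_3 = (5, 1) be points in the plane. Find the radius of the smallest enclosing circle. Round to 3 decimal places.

6.519

Side lengths²: A_1A_2² = 41, A_1A_3² = 170, A_2A_3² = 117.
Since A_1A_3² = 170 ≥ 117 + 41 = 158, the angle opposite A_1A_3 is not acute, so the smallest enclosing circle has A_1A_3 as diameter.
Centre = midpoint of A_1A_3 = (-1.5, 1.5), r² = 170/4 = 42.5.
r = √(42.5) ≈ 6.519.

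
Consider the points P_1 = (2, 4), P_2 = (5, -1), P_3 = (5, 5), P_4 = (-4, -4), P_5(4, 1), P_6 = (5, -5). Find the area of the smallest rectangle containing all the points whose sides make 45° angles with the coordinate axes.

In coordinates u = x + y, v = x − y the rectangle is axis-aligned; the map (x,y)→(u,v) scales areas by 2.
u-values: 6, 4, 10, -8, 5, 0; range = 10 − (-8) = 18.
v-values: -2, 6, 0, 0, 3, 10; range = 10 − (-2) = 12.
Area = (18 × 12) / 2 = 108.

108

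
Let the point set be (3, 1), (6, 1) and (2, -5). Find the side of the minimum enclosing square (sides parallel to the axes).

The bounding box has width 4 and height 6.
An axis-aligned square enclosing the set must have side ≥ max(width, height).
So the minimum side is max(4, 6) = 6.

6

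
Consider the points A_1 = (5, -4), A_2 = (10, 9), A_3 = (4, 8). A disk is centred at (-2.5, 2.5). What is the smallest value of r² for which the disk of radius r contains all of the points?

198.5

The required radius is the distance from (-2.5, 2.5) to the farthest point.
Squared distances: 98.5, 198.5, 72.5.
Maximum is 198.5, attained at A_2.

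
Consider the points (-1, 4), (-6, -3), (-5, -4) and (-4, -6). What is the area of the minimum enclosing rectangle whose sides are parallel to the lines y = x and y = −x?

In coordinates u = x + y, v = x − y the rectangle is axis-aligned; the map (x,y)→(u,v) scales areas by 2.
u-values: 3, -9, -9, -10; range = 3 − (-10) = 13.
v-values: -5, -3, -1, 2; range = 2 − (-5) = 7.
Area = (13 × 7) / 2 = 45.5.

45.5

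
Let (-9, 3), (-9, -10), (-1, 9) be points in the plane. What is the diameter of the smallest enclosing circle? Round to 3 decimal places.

Call the three points A, B, C in the order given.
Side lengths²: AB² = 169, AC² = 100, BC² = 425.
Since BC² = 425 ≥ 169 + 100 = 269, the angle opposite BC is not acute, so the smallest enclosing circle has BC as diameter.
Centre = midpoint of BC = (-5, -0.5), r² = 425/4 = 106.25.
Diameter = 2r = 2√(106.25) ≈ 20.616.

20.616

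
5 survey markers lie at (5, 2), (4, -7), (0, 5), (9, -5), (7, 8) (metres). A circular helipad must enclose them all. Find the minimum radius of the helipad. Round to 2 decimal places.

The farthest pair is (4, -7)–(7, 8) with squared distance 234. The circle on this segment as diameter has centre (5.5, 0.5) and r² = 234/4 = 58.5.
Check (5, 2): distance² to centre = 2.5 ≤ 58.5, so it lies inside.
All remaining points lie in this disk, and no smaller disk contains both endpoints, so this is the minimum enclosing circle.
r = √(58.5) ≈ 7.65.

7.65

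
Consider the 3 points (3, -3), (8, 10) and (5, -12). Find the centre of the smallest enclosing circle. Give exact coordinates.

Call the three points A, B, C in the order given.
Side lengths²: AB² = 194, AC² = 85, BC² = 493.
Since BC² = 493 ≥ 194 + 85 = 279, the angle opposite BC is not acute, so the smallest enclosing circle has BC as diameter.
Centre = midpoint of BC = (6.5, -1), r² = 493/4 = 123.25.
Centre = (6.5, -1).

(6.5, -1)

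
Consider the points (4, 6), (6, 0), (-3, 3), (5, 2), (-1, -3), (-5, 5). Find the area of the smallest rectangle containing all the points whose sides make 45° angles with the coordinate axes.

112

In coordinates u = x + y, v = x − y the rectangle is axis-aligned; the map (x,y)→(u,v) scales areas by 2.
u-values: 10, 6, 0, 7, -4, 0; range = 10 − (-4) = 14.
v-values: -2, 6, -6, 3, 2, -10; range = 6 − (-10) = 16.
Area = (14 × 16) / 2 = 112.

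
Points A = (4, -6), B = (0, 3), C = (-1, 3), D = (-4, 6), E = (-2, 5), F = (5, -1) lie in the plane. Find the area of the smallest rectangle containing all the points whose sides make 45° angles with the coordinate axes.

60

In coordinates u = x + y, v = x − y the rectangle is axis-aligned; the map (x,y)→(u,v) scales areas by 2.
u-values: -2, 3, 2, 2, 3, 4; range = 4 − (-2) = 6.
v-values: 10, -3, -4, -10, -7, 6; range = 10 − (-10) = 20.
Area = (6 × 20) / 2 = 60.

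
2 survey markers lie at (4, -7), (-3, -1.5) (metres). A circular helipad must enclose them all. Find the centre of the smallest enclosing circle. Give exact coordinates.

The smallest circle enclosing two points has them as diameter endpoints.
Centre = midpoint = (0.5, -4.25); r² = |(4, -7)−(-3, -1.5)|²/4 = 79.25/4 = 19.8125.
Centre = (0.5, -4.25).

(0.5, -4.25)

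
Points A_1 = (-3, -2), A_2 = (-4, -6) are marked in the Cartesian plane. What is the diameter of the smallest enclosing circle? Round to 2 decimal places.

4.12

The smallest circle enclosing two points has them as diameter endpoints.
Centre = midpoint = (-3.5, -4); r² = |A_1A_2|²/4 = 17/4 = 4.25.
Diameter = 2r = 2√(4.25) ≈ 4.12.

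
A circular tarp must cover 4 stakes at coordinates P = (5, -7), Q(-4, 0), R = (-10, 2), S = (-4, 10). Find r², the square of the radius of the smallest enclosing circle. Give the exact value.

The minimum enclosing circle of a finite set is fixed by two of the points (as a diameter) or three (as a circumcircle).
The minimum enclosing circle is determined by three boundary points: P, R, S.
Their circumcentre is (-11/29, 30/29) with r² = 78625/841.
The farthest remaining point Q is at distance² 11925/841 ≤ 78625/841.

78625/841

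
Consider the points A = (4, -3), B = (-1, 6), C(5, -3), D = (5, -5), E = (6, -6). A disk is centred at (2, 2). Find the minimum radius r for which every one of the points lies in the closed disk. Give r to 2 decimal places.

8.94

The required radius is the distance from (2, 2) to the farthest point.
Squared distances: 29, 25, 34, 58, 80.
Maximum is 80, attained at E.
r = √80 ≈ 8.94.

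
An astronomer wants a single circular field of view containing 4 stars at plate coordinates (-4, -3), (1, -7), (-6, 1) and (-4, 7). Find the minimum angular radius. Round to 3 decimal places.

A smallest enclosing disk is always determined by at most three of the input points on its boundary.
The farthest pair is (1, -7)–(-4, 7) with squared distance 221. The circle on this segment as diameter has centre (-1.5, 0) and r² = 221/4 = 55.25.
Check (-4, -3): distance² to centre = 15.25 ≤ 55.25, so it lies inside.
All remaining points lie in this disk, and no smaller disk contains both endpoints, so this is the minimum enclosing circle.
r = √(55.25) ≈ 7.433.

7.433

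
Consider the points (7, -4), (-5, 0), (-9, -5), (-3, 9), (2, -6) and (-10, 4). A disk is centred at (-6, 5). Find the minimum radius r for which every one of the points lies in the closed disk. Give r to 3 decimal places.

The required radius is the distance from (-6, 5) to the farthest point.
Squared distances: 250, 26, 109, 25, 185, 17.
Maximum is 250, attained at (7, -4).
r = √250 ≈ 15.811.

15.811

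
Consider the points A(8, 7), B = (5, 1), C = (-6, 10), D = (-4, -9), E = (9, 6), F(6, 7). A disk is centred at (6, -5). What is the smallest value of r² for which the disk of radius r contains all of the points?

369

The required radius is the distance from (6, -5) to the farthest point.
Squared distances: 148, 37, 369, 116, 130, 144.
Maximum is 369, attained at C.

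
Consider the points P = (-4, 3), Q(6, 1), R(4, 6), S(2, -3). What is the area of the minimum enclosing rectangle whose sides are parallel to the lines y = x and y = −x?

In coordinates u = x + y, v = x − y the rectangle is axis-aligned; the map (x,y)→(u,v) scales areas by 2.
u-values: -1, 7, 10, -1; range = 10 − (-1) = 11.
v-values: -7, 5, -2, 5; range = 5 − (-7) = 12.
Area = (11 × 12) / 2 = 66.

66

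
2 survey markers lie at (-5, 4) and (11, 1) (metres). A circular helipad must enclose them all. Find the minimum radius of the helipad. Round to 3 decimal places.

8.139

The smallest circle enclosing two points has them as diameter endpoints.
Centre = midpoint = (3, 2.5); r² = |(-5, 4)−(11, 1)|²/4 = 265/4 = 66.25.
r = √(66.25) ≈ 8.139.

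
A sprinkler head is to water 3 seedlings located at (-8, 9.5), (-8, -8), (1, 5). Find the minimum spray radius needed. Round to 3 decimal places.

8.839

Call the three points A, B, C in the order given.
Side lengths²: AB² = 306.25, AC² = 101.25, BC² = 250.
Since AB² = 306.25 < 250 + 101.25 = 351.25, the triangle is acute, so the smallest enclosing circle is the circumcircle.
Circumcentre = (-6.75, 0.75), r² = 78.125.
r = √(78.125) ≈ 8.839.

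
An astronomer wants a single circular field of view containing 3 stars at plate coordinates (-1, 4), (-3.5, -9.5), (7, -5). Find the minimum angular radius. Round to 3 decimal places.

Call the three points A, B, C in the order given.
Side lengths²: AB² = 188.5, AC² = 145, BC² = 130.5.
Since AB² = 188.5 < 145 + 130.5 = 275.5, the triangle is acute, so the smallest enclosing circle is the circumcircle.
Circumcentre = (0, -19/6), r² = 1885/36.
r = √(1885/36) ≈ 7.236.

7.236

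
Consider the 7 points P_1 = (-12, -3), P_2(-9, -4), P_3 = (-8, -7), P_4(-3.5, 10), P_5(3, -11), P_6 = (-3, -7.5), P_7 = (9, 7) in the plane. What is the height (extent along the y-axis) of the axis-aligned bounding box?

21

max y = 10, min y = -11, so height = 21.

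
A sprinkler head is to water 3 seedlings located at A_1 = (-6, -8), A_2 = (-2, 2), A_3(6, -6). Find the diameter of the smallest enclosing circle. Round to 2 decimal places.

Side lengths²: A_1A_2² = 116, A_1A_3² = 148, A_2A_3² = 128.
Since A_1A_3² = 148 < 128 + 116 = 244, the triangle is acute, so the smallest enclosing circle is the circumcircle.
Circumcentre = (-3/7, -31/7), r² = 2146/49.
Diameter = 2r = 2√(2146/49) ≈ 13.24.

13.24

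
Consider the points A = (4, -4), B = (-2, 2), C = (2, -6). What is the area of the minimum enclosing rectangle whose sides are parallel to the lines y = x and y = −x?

In coordinates u = x + y, v = x − y the rectangle is axis-aligned; the map (x,y)→(u,v) scales areas by 2.
u-values: 0, 0, -4; range = 0 − (-4) = 4.
v-values: 8, -4, 8; range = 8 − (-4) = 12.
Area = (4 × 12) / 2 = 24.

24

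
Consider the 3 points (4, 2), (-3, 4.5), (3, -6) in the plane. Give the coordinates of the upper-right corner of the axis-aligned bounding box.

(4, 4.5)

x-range [-3, 4], y-range [-6, 4.5].
The upper-right corner is (4, 4.5).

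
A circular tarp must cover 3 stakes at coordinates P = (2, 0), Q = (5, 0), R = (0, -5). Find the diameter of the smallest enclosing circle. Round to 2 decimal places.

7.07

Side lengths²: PQ² = 9, PR² = 29, QR² = 50.
Since QR² = 50 ≥ 29 + 9 = 38, the angle opposite QR is not acute, so the smallest enclosing circle has QR as diameter.
Centre = midpoint of QR = (2.5, -2.5), r² = 50/4 = 12.5.
Diameter = 2r = 2√(12.5) ≈ 7.07.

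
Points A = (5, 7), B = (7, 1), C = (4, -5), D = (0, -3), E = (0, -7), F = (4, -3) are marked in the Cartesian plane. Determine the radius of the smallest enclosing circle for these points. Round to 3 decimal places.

7.433

The minimum enclosing circle of a finite set is fixed by two of the points (as a diameter) or three (as a circumcircle).
The farthest pair is A–E with squared distance 221. The circle on this segment as diameter has centre (2.5, 0) and r² = 221/4 = 55.25.
Check B: distance² to centre = 21.25 ≤ 55.25, so it lies inside.
All remaining points lie in this disk, and no smaller disk contains both endpoints, so this is the minimum enclosing circle.
r = √(55.25) ≈ 7.433.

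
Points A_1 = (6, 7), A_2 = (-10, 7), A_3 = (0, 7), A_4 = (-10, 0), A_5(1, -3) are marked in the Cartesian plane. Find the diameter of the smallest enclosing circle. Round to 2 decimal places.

The farthest pair is A_1–A_4 with squared distance 305. The circle on this segment as diameter has centre (-2, 3.5) and r² = 305/4 = 76.25.
Check A_2: distance² to centre = 76.25 ≤ 76.25, so it lies inside.
All remaining points lie in this disk, and no smaller disk contains both endpoints, so this is the minimum enclosing circle.
Diameter = 2r = 2√(76.25) ≈ 17.46.

17.46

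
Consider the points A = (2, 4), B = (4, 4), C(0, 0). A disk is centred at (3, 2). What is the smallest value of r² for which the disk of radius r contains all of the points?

The required radius is the distance from (3, 2) to the farthest point.
Squared distances: 5, 5, 13.
Maximum is 13, attained at C.

13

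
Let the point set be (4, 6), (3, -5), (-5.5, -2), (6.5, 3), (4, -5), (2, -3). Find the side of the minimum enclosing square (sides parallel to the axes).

The bounding box has width 12 and height 11.
An axis-aligned square enclosing the set must have side ≥ max(width, height).
So the minimum side is max(12, 11) = 12.

12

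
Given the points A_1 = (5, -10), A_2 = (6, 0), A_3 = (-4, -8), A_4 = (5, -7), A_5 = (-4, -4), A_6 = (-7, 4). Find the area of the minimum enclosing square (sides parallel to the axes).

196

The bounding box has width 13 and height 14.
An axis-aligned square enclosing the set must have side ≥ max(width, height).
So the minimum side is max(13, 14) = 14.
Area = 14² = 196.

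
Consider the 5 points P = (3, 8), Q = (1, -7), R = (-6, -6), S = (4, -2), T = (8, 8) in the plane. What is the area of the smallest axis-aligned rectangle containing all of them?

210

x ranges over [-6, 8], width 14.
y ranges over [-7, 8], height 15.
Area = 14 × 15 = 210.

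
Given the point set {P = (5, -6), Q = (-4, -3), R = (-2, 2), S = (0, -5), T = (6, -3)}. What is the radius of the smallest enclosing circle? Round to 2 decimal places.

5.32

The minimum enclosing circle of a finite set is fixed by two of the points (as a diameter) or three (as a circumcircle).
The minimum enclosing circle is determined by three boundary points: P, Q, R.
Their circumcentre is (43/34, -75/34) with r² = 16385/578.
The farthest remaining point T is at distance² 13325/578 ≤ 16385/578.
r = √(16385/578) ≈ 5.32.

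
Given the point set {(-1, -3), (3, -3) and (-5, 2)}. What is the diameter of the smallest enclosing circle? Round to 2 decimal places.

Call the three points A, B, C in the order given.
Side lengths²: AB² = 16, AC² = 41, BC² = 89.
Since BC² = 89 ≥ 41 + 16 = 57, the angle opposite BC is not acute, so the smallest enclosing circle has BC as diameter.
Centre = midpoint of BC = (-1, -0.5), r² = 89/4 = 22.25.
Diameter = 2r = 2√(22.25) ≈ 9.43.

9.43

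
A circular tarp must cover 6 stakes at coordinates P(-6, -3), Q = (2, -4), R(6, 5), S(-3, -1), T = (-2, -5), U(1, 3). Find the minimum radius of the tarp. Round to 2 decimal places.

7.21

By Welzl's lemma the MEC is supported by two points (diametrically opposite) or three points (on a circumcircle).
The farthest pair is P–R with squared distance 208. The circle on this segment as diameter has centre (0, 1) and r² = 208/4 = 52.
Check Q: distance² to centre = 29 ≤ 52, so it lies inside.
All remaining points lie in this disk, and no smaller disk contains both endpoints, so this is the minimum enclosing circle.
r = √52 ≈ 7.21.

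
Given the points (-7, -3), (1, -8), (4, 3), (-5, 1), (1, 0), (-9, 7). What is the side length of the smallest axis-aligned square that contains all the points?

15

The bounding box has width 13 and height 15.
An axis-aligned square enclosing the set must have side ≥ max(width, height).
So the minimum side is max(13, 15) = 15.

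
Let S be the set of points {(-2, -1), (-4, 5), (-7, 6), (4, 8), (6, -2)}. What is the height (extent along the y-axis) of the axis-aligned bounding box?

max y = 8, min y = -2, so height = 10.

10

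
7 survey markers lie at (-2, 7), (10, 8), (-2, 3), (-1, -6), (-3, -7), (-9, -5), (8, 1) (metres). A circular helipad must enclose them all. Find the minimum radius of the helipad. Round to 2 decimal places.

11.51

A smallest enclosing disk is always determined by at most three of the input points on its boundary.
The farthest pair is (10, 8)–(-9, -5) with squared distance 530. The circle on this segment as diameter has centre (0.5, 1.5) and r² = 530/4 = 132.5.
Check (-2, 7): distance² to centre = 36.5 ≤ 132.5, so it lies inside.
All remaining points lie in this disk, and no smaller disk contains both endpoints, so this is the minimum enclosing circle.
r = √(132.5) ≈ 11.51.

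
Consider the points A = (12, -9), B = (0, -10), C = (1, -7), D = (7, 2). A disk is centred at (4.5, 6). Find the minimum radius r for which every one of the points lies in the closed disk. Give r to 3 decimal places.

16.771

The required radius is the distance from (4.5, 6) to the farthest point.
Squared distances: 281.25, 276.25, 181.25, 22.25.
Maximum is 281.25, attained at A.
r = √(281.25) ≈ 16.771.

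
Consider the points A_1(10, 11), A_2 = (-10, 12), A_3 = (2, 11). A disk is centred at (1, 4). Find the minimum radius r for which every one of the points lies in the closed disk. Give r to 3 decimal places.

13.601

The required radius is the distance from (1, 4) to the farthest point.
Squared distances: 130, 185, 50.
Maximum is 185, attained at A_2.
r = √185 ≈ 13.601.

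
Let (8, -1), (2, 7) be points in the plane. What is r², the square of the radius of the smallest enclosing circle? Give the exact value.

25

The smallest circle enclosing two points has them as diameter endpoints.
Centre = midpoint = (5, 3); r² = |(8, -1)−(2, 7)|²/4 = 100/4 = 25.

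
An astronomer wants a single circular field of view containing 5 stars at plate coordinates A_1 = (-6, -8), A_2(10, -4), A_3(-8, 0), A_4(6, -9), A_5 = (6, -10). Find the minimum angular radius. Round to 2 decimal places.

9.22

The minimum enclosing circle is determined by three boundary points: A_2, A_3, A_5.
Their circumcentre is (29/31, -71/31) with r² = 81770/961.
The farthest remaining point A_1 is at distance² 77554/961 ≤ 81770/961.
r = √(81770/961) ≈ 9.22.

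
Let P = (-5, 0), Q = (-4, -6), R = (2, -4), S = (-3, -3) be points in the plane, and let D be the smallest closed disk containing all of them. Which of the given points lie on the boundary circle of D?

The minimum enclosing circle is determined by three boundary points: P, Q, R.
Their circumcentre is (-69/38, -97/38) with r² = 12025/722.
The farthest remaining point S is at distance² 1157/722 ≤ 12025/722.
The points at distance exactly r from the centre are P, Q, R — 3 points.

P, Q, R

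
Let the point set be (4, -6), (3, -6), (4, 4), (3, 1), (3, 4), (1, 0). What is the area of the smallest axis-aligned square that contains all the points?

The bounding box has width 3 and height 10.
An axis-aligned square enclosing the set must have side ≥ max(width, height).
So the minimum side is max(3, 10) = 10.
Area = 10² = 100.

100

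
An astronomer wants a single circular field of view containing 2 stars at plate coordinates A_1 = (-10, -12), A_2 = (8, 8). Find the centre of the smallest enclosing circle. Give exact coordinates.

(-1, -2)

The smallest circle enclosing two points has them as diameter endpoints.
Centre = midpoint = (-1, -2); r² = |A_1A_2|²/4 = 724/4 = 181.
Centre = (-1, -2).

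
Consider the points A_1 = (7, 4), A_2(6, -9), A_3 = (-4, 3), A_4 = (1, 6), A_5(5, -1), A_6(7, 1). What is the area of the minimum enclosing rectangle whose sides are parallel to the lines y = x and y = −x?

In coordinates u = x + y, v = x − y the rectangle is axis-aligned; the map (x,y)→(u,v) scales areas by 2.
u-values: 11, -3, -1, 7, 4, 8; range = 11 − (-3) = 14.
v-values: 3, 15, -7, -5, 6, 6; range = 15 − (-7) = 22.
Area = (14 × 22) / 2 = 154.

154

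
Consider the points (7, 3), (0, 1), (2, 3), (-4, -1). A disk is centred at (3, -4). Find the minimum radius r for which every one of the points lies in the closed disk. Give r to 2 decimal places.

The required radius is the distance from (3, -4) to the farthest point.
Squared distances: 65, 34, 50, 58.
Maximum is 65, attained at (7, 3).
r = √65 ≈ 8.06.

8.06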